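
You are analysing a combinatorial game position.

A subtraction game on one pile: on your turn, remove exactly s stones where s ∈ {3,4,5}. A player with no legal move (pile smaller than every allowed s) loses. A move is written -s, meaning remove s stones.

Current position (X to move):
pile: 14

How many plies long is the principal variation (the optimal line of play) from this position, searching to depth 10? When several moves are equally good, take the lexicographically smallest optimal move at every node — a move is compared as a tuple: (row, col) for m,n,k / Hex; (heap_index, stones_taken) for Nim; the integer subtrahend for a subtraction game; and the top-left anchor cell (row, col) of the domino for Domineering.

PV length from [14]: 3 plies

ply 1, X at 14 | -3=-1→11; -4=+1→10*; -5=+1→9
ply 2, O at 10 | -3=-1→7*; -4=-1→6; -5=-1→5
ply 3, X at 7 | -3=-1→4; -4=-1→3; -5=+1→2*
ply 4: 2 is terminal -1 (O); from 14 depth 10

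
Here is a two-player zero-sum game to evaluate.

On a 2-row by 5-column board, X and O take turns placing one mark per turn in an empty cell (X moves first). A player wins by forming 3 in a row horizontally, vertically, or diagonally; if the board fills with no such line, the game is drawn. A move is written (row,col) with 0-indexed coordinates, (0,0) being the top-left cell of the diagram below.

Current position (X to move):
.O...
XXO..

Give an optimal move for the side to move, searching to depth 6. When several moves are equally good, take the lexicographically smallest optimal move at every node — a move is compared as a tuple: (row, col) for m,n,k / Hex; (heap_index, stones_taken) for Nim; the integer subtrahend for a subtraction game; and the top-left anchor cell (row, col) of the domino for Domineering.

X's best at [.O.../XXO..]: (0,0)

ply 1, X at .O.../XXO.. | (0,0)=+0→XO.../XXO..*; (0,2)=+0→.OX../XXO..; (0,3)=+0→.O.X./XXO..; (0,4)=-1→.O..X/XXO..; (1,3)=-1→.O.../XXOX.; (1,4)=-1→.O.../XXO.X
ply 2, O at XO.../XXO.. | (0,2)=+0→XOO../XXO..*; (0,3)=+0→XO.O./XXO..; (0,4)=+0→XO..O/XXO..; (1,3)=+0→XO.../XXOO.; (1,4)=+0→XO.../XXO.O
ply 3, X at XOO../XXO.. | (0,3)=+0→XOOX./XXO..*; (0,4)=-1→XOO.X/XXO..; (1,3)=-1→XOO../XXOX.; (1,4)=-1→XOO../XXO.X
ply 4, O at XOOX./XXO.. | (0,4)=+0→XOOXO/XXO..*; (1,3)=+0→XOOX./XXOO.; (1,4)=+0→XOOX./XXO.O
ply 5, X at XOOXO/XXO.. | (1,3)=+0→XOOXO/XXOX.*; (1,4)=+0→XOOXO/XXO.X
ply 6, O at XOOXO/XXOX. | (1,4)=+0→XOOXO/XXOXO*
ply 7: XOOXO/XXOXO is terminal +0 (X); from .O.../XXO.. depth 6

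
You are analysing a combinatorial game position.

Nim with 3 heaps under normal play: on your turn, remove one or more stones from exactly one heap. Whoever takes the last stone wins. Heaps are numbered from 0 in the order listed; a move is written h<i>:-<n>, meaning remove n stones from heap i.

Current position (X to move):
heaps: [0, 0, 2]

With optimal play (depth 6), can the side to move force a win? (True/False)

ply 1, X at (0,0,2) | h2:-1=-1→(0,0,1); h2:-2=+1→(0,0,0)*
ply 2: (0,0,0) is terminal -1 (O); from (0,0,2) depth 6

X winning at [(0,0,2)]: True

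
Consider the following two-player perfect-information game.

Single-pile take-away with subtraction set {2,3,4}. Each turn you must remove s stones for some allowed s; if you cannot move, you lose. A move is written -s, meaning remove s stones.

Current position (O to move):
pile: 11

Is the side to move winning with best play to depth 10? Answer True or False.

O winning at [11]: True

p1 O@[11]: -2[9]-1 -3[8]-1 -4[7]+1*
p2 X@[7]: -2[5]-1* -3[4]-1 -4[3]-1
p3 O@[5]: -2[3]-1 -3[2]-1 -4[1]+1*
p4 X@[1] terminal -1; root [11] d10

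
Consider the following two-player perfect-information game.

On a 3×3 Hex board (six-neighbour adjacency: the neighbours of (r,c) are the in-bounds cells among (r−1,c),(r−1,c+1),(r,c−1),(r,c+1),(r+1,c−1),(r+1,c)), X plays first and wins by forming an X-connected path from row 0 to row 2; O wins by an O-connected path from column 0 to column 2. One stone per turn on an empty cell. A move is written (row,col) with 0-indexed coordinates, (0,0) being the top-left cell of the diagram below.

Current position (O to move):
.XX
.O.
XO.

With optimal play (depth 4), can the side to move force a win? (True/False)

O winning at [.XX/.O./XO.]: True

[.XX/.O./XO.] O move#1: (0,0):-1/OXX/.O./XO., (1,0):+1/.XX/OO./XO.*, (1,2):-1/.XX/.OO/XO., (2,2):-1/.XX/.O./XOO
[.XX/OO./XO.] X move#2: (0,0):-1/XXX/OO./XO.*, (1,2):-1/.XX/OOX/XO., (2,2):-1/.XX/OO./XOX
[XXX/OO./XO.] O move#3: (1,2):+1/XXX/OOO/XO.*, (2,2):+1/XXX/OO./XOO
[XXX/OOO/XO.] end (terminal -1, X#4); searched .XX/.O./XO. to 4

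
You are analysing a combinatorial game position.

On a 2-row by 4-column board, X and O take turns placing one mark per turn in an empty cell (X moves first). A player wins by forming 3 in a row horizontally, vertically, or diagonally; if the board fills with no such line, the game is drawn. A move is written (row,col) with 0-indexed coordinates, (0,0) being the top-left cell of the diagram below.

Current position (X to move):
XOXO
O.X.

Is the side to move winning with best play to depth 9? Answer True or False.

ply 1, X at XOXO/O.X. | (1,1)=+0→XOXO/OXX.*; (1,3)=+0→XOXO/O.XX
ply 2, O at XOXO/OXX. | (1,3)=+0→XOXO/OXXO*
ply 3: XOXO/OXXO is terminal +0 (X); from XOXO/O.X. depth 9

X winning at [XOXO/O.X.]: False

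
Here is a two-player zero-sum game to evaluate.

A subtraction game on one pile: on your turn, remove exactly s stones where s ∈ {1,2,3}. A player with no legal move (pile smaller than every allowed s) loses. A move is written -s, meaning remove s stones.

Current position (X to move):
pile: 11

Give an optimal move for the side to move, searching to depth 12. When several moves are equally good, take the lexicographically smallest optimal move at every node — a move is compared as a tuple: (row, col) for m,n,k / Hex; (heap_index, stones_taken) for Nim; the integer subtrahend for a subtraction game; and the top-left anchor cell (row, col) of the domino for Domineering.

X's best at [11]: -3

ply 1, X at 11 | -1=-1→10; -2=-1→9; -3=+1→8*
ply 2, O at 8 | -1=-1→7*; -2=-1→6; -3=-1→5
ply 3, X at 7 | -1=-1→6; -2=-1→5; -3=+1→4*
ply 4, O at 4 | -1=-1→3*; -2=-1→2; -3=-1→1
ply 5, X at 3 | -1=-1→2; -2=-1→1; -3=+1→0*
ply 6: 0 is terminal -1 (O); from 11 depth 12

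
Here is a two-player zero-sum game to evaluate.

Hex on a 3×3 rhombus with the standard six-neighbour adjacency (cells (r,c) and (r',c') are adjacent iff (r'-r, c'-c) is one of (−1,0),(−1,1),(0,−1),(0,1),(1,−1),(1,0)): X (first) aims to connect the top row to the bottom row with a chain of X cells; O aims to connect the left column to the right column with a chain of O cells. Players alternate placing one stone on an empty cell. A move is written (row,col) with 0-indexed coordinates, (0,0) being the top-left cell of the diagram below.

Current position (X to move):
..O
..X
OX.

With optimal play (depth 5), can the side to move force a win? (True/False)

X winning at [..O/..X/OX.]: False

[..O/..X/OX.] X move#1: (0,0):-1/X.O/..X/OX.*, (0,1):-1/.XO/..X/OX., (1,0):-1/..O/X.X/OX., (1,1):-1/..O/.XX/OX., (2,2):-1/..O/..X/OXX
[X.O/..X/OX.] O move#2: (0,1):+1/XOO/..X/OX.*, (1,0):+1/X.O/O.X/OX., (1,1):+1/X.O/.OX/OX., (2,2):-1/X.O/..X/OXO
[XOO/..X/OX.] X move#3: (1,0):-1/XOO/X.X/OX.*, (1,1):-1/XOO/.XX/OX., (2,2):-1/XOO/..X/OXX
[XOO/X.X/OX.] O move#4: (1,1):+1/XOO/XOX/OX.*, (2,2):-1/XOO/X.X/OXO
[XOO/XOX/OX.] end (terminal -1, X#5); searched ..O/..X/OX. to 5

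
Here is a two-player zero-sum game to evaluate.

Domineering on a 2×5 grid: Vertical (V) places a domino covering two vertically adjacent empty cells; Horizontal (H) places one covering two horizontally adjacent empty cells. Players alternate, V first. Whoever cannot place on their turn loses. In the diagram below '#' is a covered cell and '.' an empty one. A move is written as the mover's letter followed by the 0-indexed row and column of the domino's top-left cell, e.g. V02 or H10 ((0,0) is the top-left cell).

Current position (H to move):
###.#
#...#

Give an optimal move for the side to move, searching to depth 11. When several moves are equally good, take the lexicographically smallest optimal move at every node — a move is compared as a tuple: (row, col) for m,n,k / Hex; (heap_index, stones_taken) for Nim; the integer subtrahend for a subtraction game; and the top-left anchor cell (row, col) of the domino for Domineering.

p1 H@[###.#/#...#]: H11[###.#/###.#]-1 H12[###.#/#.###]+1*
p2 V@[###.#/#.###] terminal -1; root [###.#/#...#] d11

H's best at [###.#/#...#]: H12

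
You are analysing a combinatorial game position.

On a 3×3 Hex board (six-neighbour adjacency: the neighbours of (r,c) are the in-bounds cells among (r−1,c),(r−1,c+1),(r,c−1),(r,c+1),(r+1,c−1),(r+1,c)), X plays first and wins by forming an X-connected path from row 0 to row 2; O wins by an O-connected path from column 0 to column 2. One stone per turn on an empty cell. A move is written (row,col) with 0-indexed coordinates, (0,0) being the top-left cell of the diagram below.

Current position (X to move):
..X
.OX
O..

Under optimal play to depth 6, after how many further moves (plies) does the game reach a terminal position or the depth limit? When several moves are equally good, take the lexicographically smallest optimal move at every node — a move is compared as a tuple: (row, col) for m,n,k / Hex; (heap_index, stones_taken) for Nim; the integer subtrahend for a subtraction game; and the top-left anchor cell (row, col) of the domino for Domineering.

PV length from [..X/.OX/O..]: 5 plies

ply 1, X at ..X/.OX/O.. | (0,0)=+1→X.X/.OX/O..*; (0,1)=+1→.XX/.OX/O..; (1,0)=+1→..X/XOX/O..; (2,1)=+1→..X/.OX/OX.; (2,2)=+1→..X/.OX/O.X
ply 2, O at X.X/.OX/O.. | (0,1)=-1→XOX/.OX/O..*; (1,0)=-1→X.X/OOX/O..; (2,1)=-1→X.X/.OX/OO.; (2,2)=-1→X.X/.OX/O.O
ply 3, X at XOX/.OX/O.. | (1,0)=+1→XOX/XOX/O..*; (2,1)=+1→XOX/.OX/OX.; (2,2)=+1→XOX/.OX/O.X
ply 4, O at XOX/XOX/O.. | (2,1)=-1→XOX/XOX/OO.*; (2,2)=-1→XOX/XOX/O.O
ply 5, X at XOX/XOX/OO. | (2,2)=+1→XOX/XOX/OOX*
ply 6: XOX/XOX/OOX is terminal -1 (O); from ..X/.OX/O.. depth 6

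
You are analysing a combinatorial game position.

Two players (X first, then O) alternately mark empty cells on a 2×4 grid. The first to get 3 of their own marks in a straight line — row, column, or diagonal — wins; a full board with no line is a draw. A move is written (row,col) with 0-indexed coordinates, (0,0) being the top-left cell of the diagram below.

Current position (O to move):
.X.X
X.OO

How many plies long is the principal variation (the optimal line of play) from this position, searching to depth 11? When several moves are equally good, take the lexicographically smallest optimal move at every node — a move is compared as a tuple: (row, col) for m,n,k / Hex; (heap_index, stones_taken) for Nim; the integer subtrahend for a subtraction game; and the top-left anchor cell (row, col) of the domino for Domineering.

PV length from [.X.X/X.OO]: 1 ply

p1 O@[.X.X/X.OO]: (0,0)[OX.X/X.OO]-1 (0,2)[.XOX/X.OO]+0 (1,1)[.X.X/XOOO]+1*
p2 X@[.X.X/XOOO] terminal -1; root [.X.X/X.OO] d11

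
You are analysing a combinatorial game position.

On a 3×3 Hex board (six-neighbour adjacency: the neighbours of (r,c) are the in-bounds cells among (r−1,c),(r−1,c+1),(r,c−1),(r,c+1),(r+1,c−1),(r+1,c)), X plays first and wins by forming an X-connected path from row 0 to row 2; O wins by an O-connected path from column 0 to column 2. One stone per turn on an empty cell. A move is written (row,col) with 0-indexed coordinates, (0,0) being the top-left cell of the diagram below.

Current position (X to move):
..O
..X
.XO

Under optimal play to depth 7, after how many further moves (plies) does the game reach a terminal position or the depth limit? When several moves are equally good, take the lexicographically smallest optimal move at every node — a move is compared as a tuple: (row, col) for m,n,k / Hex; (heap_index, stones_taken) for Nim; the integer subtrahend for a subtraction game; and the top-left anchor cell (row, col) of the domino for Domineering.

ply 1, X at ..O/..X/.XO | (0,0)=-1→X.O/..X/.XO; (0,1)=-1→.XO/..X/.XO; (1,0)=+1→..O/X.X/.XO*; (1,1)=-1→..O/.XX/.XO; (2,0)=-1→..O/..X/XXO
ply 2, O at ..O/X.X/.XO | (0,0)=-1→O.O/X.X/.XO*; (0,1)=-1→.OO/X.X/.XO; (1,1)=-1→..O/XOX/.XO; (2,0)=-1→..O/X.X/OXO
ply 3, X at O.O/X.X/.XO | (0,1)=+1→OXO/X.X/.XO*; (1,1)=-1→O.O/XXX/.XO; (2,0)=-1→O.O/X.X/XXO
ply 4, O at OXO/X.X/.XO | (1,1)=-1→OXO/XOX/.XO*; (2,0)=-1→OXO/X.X/OXO
ply 5, X at OXO/XOX/.XO | (2,0)=+1→OXO/XOX/XXO*
ply 6: OXO/XOX/XXO is terminal -1 (O); from ..O/..X/.XO depth 7

PV length from [..O/..X/.XO]: 5 plies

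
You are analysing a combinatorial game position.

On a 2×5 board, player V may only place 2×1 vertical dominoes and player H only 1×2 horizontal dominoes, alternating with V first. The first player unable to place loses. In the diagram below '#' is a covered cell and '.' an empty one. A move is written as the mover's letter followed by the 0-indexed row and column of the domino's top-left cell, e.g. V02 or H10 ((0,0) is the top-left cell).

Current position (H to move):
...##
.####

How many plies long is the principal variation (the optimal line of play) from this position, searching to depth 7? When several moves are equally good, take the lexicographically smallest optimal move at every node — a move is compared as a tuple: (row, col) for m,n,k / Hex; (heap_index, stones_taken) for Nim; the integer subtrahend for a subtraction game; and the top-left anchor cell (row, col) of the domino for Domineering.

p1 H@[...##/.####]: H00[##.##/.####]+1* H01[.####/.####]-1
p2 V@[##.##/.####] terminal -1; root [...##/.####] d7

PV length from [...##/.####]: 1 ply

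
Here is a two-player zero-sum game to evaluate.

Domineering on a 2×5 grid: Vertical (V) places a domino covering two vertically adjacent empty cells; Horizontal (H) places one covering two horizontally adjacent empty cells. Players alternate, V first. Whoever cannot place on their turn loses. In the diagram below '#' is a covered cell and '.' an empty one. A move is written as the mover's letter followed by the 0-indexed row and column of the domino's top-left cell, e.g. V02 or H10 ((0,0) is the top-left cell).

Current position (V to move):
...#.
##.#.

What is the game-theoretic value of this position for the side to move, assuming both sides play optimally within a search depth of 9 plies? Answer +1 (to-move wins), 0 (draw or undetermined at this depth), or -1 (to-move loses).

[...#./##.#.] V move#1: V02:+1/..##./####.*, V04:-1/...##/##.##
[..##./####.] H move#2: H00:-1/####./####.*
[####./####.] V move#3: V04:+1/#####/#####*
[#####/#####] end (terminal -1, H#4); searched ...#./##.#. to 9

value(...#./##.#., V) = +1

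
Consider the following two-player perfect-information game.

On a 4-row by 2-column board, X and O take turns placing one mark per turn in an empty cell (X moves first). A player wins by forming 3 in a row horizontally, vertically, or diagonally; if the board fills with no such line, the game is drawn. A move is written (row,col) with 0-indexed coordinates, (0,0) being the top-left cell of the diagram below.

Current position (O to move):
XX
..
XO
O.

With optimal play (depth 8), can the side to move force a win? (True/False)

[XX/../XO/O.] O move#1: (1,0):+0/XX/O./XO/O.*, (1,1):-1/XX/.O/XO/O., (3,1):-1/XX/../XO/OO
[XX/O./XO/O.] X move#2: (1,1):+0/XX/OX/XO/O.*, (3,1):+0/XX/O./XO/OX
[XX/OX/XO/O.] O move#3: (3,1):+0/XX/OX/XO/OO*
[XX/OX/XO/OO] end (terminal +0, X#4); searched XX/../XO/O. to 8

O winning at [XX/../XO/O.]: False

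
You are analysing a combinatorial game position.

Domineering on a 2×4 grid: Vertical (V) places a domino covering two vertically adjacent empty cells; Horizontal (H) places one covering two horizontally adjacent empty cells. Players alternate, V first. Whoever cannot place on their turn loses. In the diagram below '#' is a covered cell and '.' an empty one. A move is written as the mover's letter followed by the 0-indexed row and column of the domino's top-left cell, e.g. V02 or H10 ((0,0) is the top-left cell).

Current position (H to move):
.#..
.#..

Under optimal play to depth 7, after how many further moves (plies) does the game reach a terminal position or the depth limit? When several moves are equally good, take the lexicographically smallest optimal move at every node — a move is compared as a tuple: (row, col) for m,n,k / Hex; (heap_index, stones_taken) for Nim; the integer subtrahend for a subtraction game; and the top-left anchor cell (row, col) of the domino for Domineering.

PV length from [.#../.#..]: 3 plies

[.#../.#..] H move#1: H02:+1/.###/.#..*, H12:+1/.#../.###
[.###/.#..] V move#2: V00:-1/####/##..*
[####/##..] H move#3: H12:+1/####/####*
[####/####] end (terminal -1, V#4); searched .#../.#.. to 7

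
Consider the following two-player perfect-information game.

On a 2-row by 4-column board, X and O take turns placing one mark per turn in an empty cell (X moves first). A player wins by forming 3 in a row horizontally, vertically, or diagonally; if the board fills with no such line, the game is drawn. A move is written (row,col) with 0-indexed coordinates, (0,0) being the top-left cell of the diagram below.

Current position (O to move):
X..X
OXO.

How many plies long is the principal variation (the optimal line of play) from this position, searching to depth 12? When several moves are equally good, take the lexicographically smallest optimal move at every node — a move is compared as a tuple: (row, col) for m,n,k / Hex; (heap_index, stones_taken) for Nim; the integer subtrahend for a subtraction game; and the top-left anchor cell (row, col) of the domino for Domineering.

[X..X/OXO.] O move#1: (0,1):+0/XO.X/OXO.*, (0,2):+0/X.OX/OXO., (1,3):+0/X..X/OXOO
[XO.X/OXO.] X move#2: (0,2):+0/XOXX/OXO.*, (1,3):+0/XO.X/OXOX
[XOXX/OXO.] O move#3: (1,3):+0/XOXX/OXOO*
[XOXX/OXOO] end (terminal +0, X#4); searched X..X/OXO. to 12

PV length from [X..X/OXO.]: 3 plies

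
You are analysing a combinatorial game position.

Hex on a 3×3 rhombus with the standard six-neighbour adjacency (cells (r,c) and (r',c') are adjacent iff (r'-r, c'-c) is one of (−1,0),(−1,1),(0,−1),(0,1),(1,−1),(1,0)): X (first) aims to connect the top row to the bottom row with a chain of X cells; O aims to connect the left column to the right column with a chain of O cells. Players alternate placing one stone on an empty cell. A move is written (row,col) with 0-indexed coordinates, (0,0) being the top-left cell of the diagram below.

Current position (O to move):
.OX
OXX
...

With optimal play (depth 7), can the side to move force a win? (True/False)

O winning at [.OX/OXX/...]: False

p1 O@[.OX/OXX/...]: (0,0)[OOX/OXX/...]-1* (2,0)[.OX/OXX/O..]-1 (2,1)[.OX/OXX/.O.]-1 (2,2)[.OX/OXX/..O]-1
p2 X@[OOX/OXX/...]: (2,0)[OOX/OXX/X..]+1* (2,1)[OOX/OXX/.X.]+1 (2,2)[OOX/OXX/..X]+1
p3 O@[OOX/OXX/X..] terminal -1; root [.OX/OXX/...] d7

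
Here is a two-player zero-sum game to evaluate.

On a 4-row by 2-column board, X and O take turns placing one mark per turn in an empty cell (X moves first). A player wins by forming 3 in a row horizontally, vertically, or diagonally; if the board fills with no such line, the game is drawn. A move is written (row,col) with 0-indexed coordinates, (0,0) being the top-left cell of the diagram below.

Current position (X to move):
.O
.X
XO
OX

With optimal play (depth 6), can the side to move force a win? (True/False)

X winning at [.O/.X/XO/OX]: False

p1 X@[.O/.X/XO/OX]: (0,0)[XO/.X/XO/OX]+0* (1,0)[.O/XX/XO/OX]+0
p2 O@[XO/.X/XO/OX]: (1,0)[XO/OX/XO/OX]+0*
p3 X@[XO/OX/XO/OX] terminal +0; root [.O/.X/XO/OX] d6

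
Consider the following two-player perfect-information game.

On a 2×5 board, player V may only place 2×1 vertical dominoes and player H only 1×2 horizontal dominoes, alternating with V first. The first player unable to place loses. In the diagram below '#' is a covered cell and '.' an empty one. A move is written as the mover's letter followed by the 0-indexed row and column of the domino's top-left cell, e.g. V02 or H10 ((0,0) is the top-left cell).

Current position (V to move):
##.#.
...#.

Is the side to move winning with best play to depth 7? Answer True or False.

V winning at [##.#./...#.]: True

p1 V@[##.#./...#.]: V02[####./..##.]+1* V04[##.##/...##]-1
p2 H@[####./..##.]: H10[####./####.]-1*
p3 V@[####./####.]: V04[#####/#####]+1*
p4 H@[#####/#####] terminal -1; root [##.#./...#.] d7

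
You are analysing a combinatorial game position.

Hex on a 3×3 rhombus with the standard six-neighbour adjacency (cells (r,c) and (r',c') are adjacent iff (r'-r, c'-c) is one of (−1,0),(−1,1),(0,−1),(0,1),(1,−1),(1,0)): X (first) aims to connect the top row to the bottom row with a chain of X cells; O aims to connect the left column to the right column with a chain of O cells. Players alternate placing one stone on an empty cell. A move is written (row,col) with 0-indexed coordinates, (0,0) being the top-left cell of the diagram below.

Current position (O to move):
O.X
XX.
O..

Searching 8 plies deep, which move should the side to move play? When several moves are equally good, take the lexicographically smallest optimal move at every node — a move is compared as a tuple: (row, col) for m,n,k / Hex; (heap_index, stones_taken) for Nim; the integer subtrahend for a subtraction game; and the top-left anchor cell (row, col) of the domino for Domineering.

p1 O@[O.X/XX./O..]: (0,1)[OOX/XX./O..]-1 (1,2)[O.X/XXO/O..]-1 (2,1)[O.X/XX./OO.]+1* (2,2)[O.X/XX./O.O]-1
p2 X@[O.X/XX./OO.]: (0,1)[OXX/XX./OO.]-1* (1,2)[O.X/XXX/OO.]-1 (2,2)[O.X/XX./OOX]-1
p3 O@[OXX/XX./OO.]: (1,2)[OXX/XXO/OO.]+1* (2,2)[OXX/XX./OOO]+1
p4 X@[OXX/XXO/OO.] terminal -1; root [O.X/XX./O..] d8

O's best at [O.X/XX./O..]: (2,1)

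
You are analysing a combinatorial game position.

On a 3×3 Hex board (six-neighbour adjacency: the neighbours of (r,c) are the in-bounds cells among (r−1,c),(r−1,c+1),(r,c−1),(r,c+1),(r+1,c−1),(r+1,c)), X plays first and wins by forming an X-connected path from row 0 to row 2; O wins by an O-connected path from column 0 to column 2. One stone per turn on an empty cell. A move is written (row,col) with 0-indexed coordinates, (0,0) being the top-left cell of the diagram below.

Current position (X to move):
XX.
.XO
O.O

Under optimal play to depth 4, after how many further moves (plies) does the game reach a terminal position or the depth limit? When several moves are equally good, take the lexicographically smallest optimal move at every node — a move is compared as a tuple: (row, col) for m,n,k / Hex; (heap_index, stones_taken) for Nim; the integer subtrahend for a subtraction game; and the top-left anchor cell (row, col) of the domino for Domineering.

ply 1, X at XX./.XO/O.O | (0,2)=-1→XXX/.XO/O.O; (1,0)=-1→XX./XXO/O.O; (2,1)=+1→XX./.XO/OXO*
ply 2: XX./.XO/OXO is terminal -1 (O); from XX./.XO/O.O depth 4

PV length from [XX./.XO/O.O]: 1 ply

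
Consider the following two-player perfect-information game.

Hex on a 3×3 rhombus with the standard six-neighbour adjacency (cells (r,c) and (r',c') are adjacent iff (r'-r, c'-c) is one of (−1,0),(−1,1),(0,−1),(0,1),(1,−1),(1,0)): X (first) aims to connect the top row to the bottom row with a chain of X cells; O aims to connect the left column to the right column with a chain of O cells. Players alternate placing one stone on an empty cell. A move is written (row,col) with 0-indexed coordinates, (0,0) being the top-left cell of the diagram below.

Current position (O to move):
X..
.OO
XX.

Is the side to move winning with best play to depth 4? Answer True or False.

ply 1, O at X../.OO/XX. | (0,1)=-1→XO./.OO/XX.; (0,2)=-1→X.O/.OO/XX.; (1,0)=+1→X../OOO/XX.*; (2,2)=-1→X../.OO/XXO
ply 2: X../OOO/XX. is terminal -1 (X); from X../.OO/XX. depth 4

O winning at [X../.OO/XX.]: True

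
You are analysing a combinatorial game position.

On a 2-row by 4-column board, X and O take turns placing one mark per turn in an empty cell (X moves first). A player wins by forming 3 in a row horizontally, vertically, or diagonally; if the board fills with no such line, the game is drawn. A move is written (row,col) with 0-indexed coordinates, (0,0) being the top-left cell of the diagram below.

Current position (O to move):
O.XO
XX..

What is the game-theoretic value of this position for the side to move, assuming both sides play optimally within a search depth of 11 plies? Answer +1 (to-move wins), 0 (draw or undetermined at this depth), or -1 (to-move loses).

[O.XO/XX..] O move#1: (0,1):-1/OOXO/XX.., (1,2):+0/O.XO/XXO.*, (1,3):-1/O.XO/XX.O
[O.XO/XXO.] X move#2: (0,1):+0/OXXO/XXO.*, (1,3):+0/O.XO/XXOX
[OXXO/XXO.] O move#3: (1,3):+0/OXXO/XXOO*
[OXXO/XXOO] end (terminal +0, X#4); searched O.XO/XX.. to 11

value(O.XO/XX.., O) = 0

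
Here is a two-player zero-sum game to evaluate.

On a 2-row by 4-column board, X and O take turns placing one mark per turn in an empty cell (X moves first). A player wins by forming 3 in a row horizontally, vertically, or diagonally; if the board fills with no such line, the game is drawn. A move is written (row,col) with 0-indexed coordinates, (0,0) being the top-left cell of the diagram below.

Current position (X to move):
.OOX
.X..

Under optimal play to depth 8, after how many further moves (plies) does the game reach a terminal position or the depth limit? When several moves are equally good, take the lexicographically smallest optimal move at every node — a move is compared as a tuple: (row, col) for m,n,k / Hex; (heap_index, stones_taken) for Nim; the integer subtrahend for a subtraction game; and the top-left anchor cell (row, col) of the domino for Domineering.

PV length from [.OOX/.X..]: 4 plies

[.OOX/.X..] X move#1: (0,0):+0/XOOX/.X..*, (1,0):-1/.OOX/XX.., (1,2):-1/.OOX/.XX., (1,3):-1/.OOX/.X.X
[XOOX/.X..] O move#2: (1,0):+0/XOOX/OX..*, (1,2):+0/XOOX/.XO., (1,3):+0/XOOX/.X.O
[XOOX/OX..] X move#3: (1,2):+0/XOOX/OXX.*, (1,3):+0/XOOX/OX.X
[XOOX/OXX.] O move#4: (1,3):+0/XOOX/OXXO*
[XOOX/OXXO] end (terminal +0, X#5); searched .OOX/.X.. to 8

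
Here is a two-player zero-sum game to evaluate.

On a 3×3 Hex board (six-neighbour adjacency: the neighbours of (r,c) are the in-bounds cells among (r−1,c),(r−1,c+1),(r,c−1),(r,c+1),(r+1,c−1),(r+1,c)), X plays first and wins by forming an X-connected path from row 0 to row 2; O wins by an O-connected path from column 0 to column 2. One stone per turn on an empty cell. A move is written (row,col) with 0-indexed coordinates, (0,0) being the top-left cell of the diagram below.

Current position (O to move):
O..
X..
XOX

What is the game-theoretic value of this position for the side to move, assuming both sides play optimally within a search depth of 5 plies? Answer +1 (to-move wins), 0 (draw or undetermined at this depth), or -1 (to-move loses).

[O../X../XOX] O move#1: (0,1):-1/OO./X../XOX*, (0,2):-1/O.O/X../XOX, (1,1):-1/O../XO./XOX, (1,2):-1/O../X.O/XOX
[OO./X../XOX] X move#2: (0,2):+1/OOX/X../XOX*, (1,1):-1/OO./XX./XOX, (1,2):-1/OO./X.X/XOX
[OOX/X../XOX] O move#3: (1,1):-1/OOX/XO./XOX*, (1,2):-1/OOX/X.O/XOX
[OOX/XO./XOX] X move#4: (1,2):+1/OOX/XOX/XOX*
[OOX/XOX/XOX] end (terminal -1, O#5); searched O../X../XOX to 5

value(O../X../XOX, O) = -1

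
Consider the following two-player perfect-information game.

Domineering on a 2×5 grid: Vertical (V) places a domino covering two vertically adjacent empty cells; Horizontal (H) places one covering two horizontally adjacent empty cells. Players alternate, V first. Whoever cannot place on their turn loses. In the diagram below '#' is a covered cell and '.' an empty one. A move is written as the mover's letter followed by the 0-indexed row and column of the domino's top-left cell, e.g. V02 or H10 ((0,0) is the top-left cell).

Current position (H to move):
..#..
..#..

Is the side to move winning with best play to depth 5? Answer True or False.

H winning at [..#../..#..]: False

ply 1, H at ..#../..#.. | H00=-1→###../..#..*; H03=-1→..###/..#..; H10=-1→..#../###..; H13=-1→..#../..###
ply 2, V at ###../..#.. | V03=+1→####./..##.*; V04=+1→###.#/..#.#
ply 3, H at ####./..##. | H10=-1→####./####.*
ply 4, V at ####./####. | V04=+1→#####/#####*
ply 5: #####/##### is terminal -1 (H); from ..#../..#.. depth 5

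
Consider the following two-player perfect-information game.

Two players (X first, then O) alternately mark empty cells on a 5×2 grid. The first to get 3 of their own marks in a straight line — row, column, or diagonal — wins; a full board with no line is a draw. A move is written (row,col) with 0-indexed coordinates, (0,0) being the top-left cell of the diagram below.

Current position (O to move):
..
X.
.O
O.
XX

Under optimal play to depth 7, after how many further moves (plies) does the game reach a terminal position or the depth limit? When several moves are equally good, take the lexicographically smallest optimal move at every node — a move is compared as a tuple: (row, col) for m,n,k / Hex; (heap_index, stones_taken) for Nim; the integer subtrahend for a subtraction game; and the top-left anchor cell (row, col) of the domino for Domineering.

PV length from [../X./.O/O./XX]: 3 plies

ply 1, O at ../X./.O/O./XX | (0,0)=+0→O./X./.O/O./XX; (0,1)=+0→.O/X./.O/O./XX; (1,1)=+1→../XO/.O/O./XX*; (2,0)=+0→../X./OO/O./XX; (3,1)=+0→../X./.O/OO/XX
ply 2, X at ../XO/.O/O./XX | (0,0)=-1→X./XO/.O/O./XX*; (0,1)=-1→.X/XO/.O/O./XX; (2,0)=-1→../XO/XO/O./XX; (3,1)=-1→../XO/.O/OX/XX
ply 3, O at X./XO/.O/O./XX | (0,1)=+1→XO/XO/.O/O./XX*; (2,0)=+1→X./XO/OO/O./XX; (3,1)=+1→X./XO/.O/OO/XX
ply 4: XO/XO/.O/O./XX is terminal -1 (X); from ../X./.O/O./XX depth 7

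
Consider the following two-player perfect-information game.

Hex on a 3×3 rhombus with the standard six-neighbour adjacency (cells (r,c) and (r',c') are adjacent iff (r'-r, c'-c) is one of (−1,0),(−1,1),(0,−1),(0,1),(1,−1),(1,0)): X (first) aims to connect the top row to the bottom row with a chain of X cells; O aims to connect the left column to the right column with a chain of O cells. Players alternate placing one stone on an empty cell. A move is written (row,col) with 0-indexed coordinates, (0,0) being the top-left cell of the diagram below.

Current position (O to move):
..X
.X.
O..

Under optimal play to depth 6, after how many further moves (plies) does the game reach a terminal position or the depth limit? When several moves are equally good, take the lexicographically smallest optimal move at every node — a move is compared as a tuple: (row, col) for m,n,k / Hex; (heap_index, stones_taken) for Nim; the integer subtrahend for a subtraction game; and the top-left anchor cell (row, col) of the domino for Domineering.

PV length from [..X/.X./O..]: 5 plies

[..X/.X./O..] O move#1: (0,0):-1/O.X/.X./O.., (0,1):-1/.OX/.X./O.., (1,0):-1/..X/OX./O.., (1,2):-1/..X/.XO/O.., (2,1):+1/..X/.X./OO.*, (2,2):-1/..X/.X./O.O
[..X/.X./OO.] X move#2: (0,0):-1/X.X/.X./OO.*, (0,1):-1/.XX/.X./OO., (1,0):-1/..X/XX./OO., (1,2):-1/..X/.XX/OO., (2,2):-1/..X/.X./OOX
[X.X/.X./OO.] O move#3: (0,1):+1/XOX/.X./OO.*, (1,0):+1/X.X/OX./OO., (1,2):+1/X.X/.XO/OO., (2,2):+1/X.X/.X./OOO
[XOX/.X./OO.] X move#4: (1,0):-1/XOX/XX./OO.*, (1,2):-1/XOX/.XX/OO., (2,2):-1/XOX/.X./OOX
[XOX/XX./OO.] O move#5: (1,2):+1/XOX/XXO/OO.*, (2,2):+1/XOX/XX./OOO
[XOX/XXO/OO.] end (terminal -1, X#6); searched ..X/.X./O.. to 6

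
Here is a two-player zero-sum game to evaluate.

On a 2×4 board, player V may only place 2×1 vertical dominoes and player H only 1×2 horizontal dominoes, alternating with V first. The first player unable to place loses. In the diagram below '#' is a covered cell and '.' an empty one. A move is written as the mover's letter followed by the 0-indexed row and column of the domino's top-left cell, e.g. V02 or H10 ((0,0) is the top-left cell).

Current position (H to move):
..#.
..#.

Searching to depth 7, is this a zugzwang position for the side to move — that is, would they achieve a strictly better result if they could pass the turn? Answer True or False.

zugzwang(..#./..#., H) = False

ply 1, H at ..#./..#. | H00=+1→###./..#.*; H10=+1→..#./###.
ply 2, V at ###./..#. | V03=-1→####/..##*
ply 3, H at ####/..## | H10=+1→####/####*
ply 4: ####/#### is terminal -1 (V); from ..#./..#. depth 7
if H skipped the turn, V would face:
~ ply 1, V at ..#./..#. | V00=+1→#.#./#.#.*; V01=+1→.##./.##.; V03=-1→..##/..##
~ ply 2: #.#./#.#. is terminal -1 (H); from ..#./..#. depth 7
compare (H): move=+1 vs pass=-1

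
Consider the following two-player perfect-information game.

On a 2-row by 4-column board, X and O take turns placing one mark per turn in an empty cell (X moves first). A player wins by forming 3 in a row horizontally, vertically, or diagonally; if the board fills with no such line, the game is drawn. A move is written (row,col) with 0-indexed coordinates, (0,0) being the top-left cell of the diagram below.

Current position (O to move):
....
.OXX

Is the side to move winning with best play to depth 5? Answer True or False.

[..../.OXX] O move#1: (0,0):+0/O.../.OXX*, (0,1):+0/.O../.OXX, (0,2):+0/..O./.OXX, (0,3):+0/...O/.OXX, (1,0):+0/..../OOXX
[O.../.OXX] X move#2: (0,1):+0/OX../.OXX*, (0,2):+0/O.X./.OXX, (0,3):+0/O..X/.OXX, (1,0):+0/O.../XOXX
[OX../.OXX] O move#3: (0,2):+0/OXO./.OXX*, (0,3):+0/OX.O/.OXX, (1,0):+0/OX../OOXX
[OXO./.OXX] X move#4: (0,3):+0/OXOX/.OXX*, (1,0):+0/OXO./XOXX
[OXOX/.OXX] O move#5: (1,0):+0/OXOX/OOXX*
[OXOX/OOXX] end (terminal +0, X#6); searched ..../.OXX to 5

O winning at [..../.OXX]: False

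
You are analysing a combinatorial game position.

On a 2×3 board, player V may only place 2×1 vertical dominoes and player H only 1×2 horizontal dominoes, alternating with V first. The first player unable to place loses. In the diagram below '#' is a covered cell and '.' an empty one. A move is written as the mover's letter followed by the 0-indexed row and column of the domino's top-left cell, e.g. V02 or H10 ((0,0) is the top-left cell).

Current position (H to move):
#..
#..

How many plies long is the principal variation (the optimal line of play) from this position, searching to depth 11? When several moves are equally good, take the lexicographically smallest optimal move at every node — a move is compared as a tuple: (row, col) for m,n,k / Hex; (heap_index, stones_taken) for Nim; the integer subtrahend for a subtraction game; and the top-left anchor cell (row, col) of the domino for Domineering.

PV length from [#../#..]: 1 ply

[#../#..] H move#1: H01:+1/###/#..*, H11:+1/#../###
[###/#..] end (terminal -1, V#2); searched #../#.. to 11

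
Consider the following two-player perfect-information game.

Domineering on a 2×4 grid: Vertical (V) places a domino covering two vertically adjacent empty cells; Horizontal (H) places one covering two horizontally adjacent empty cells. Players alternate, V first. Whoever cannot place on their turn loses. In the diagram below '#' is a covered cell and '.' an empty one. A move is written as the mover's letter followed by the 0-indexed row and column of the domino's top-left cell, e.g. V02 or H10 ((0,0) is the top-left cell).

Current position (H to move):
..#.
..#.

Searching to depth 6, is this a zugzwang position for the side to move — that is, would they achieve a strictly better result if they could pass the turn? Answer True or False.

p1 H@[..#./..#.]: H00[###./..#.]+1* H10[..#./###.]+1
p2 V@[###./..#.]: V03[####/..##]-1*
p3 H@[####/..##]: H10[####/####]+1*
p4 V@[####/####] terminal -1; root [..#./..#.] d6
suppose H passes — search the same position with V to move:
pass> p1 V@[..#./..#.]: V00[#.#./#.#.]+1* V01[.##./.##.]+1 V03[..##/..##]-1
pass> p2 H@[#.#./#.#.] terminal -1; root [..#./..#.] d6
for H: play +1, pass -1

zugzwang(..#./..#., H) = False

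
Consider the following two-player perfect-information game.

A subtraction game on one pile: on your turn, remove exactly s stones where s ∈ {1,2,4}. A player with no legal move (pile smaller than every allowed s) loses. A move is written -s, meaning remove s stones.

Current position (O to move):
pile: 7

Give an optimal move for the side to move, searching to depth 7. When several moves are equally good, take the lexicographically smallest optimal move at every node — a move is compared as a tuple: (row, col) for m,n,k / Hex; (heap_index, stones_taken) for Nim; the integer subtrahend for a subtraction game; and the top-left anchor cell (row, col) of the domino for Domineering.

O's best at [7]: -1

p1 O@[7]: -1[6]+1* -2[5]-1 -4[3]+1
p2 X@[6]: -1[5]-1* -2[4]-1 -4[2]-1
p3 O@[5]: -1[4]-1 -2[3]+1* -4[1]-1
p4 X@[3]: -1[2]-1* -2[1]-1
p5 O@[2]: -1[1]-1 -2[0]+1*
p6 X@[0] terminal -1; root [7] d7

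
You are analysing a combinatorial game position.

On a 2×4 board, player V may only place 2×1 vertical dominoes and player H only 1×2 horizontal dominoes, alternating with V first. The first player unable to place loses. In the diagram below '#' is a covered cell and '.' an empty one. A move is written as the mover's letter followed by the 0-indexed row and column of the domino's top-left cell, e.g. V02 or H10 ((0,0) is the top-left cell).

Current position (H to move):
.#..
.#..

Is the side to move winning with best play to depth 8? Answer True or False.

H winning at [.#../.#..]: True

[.#../.#..] H move#1: H02:+1/.###/.#..*, H12:+1/.#../.###
[.###/.#..] V move#2: V00:-1/####/##..*
[####/##..] H move#3: H12:+1/####/####*
[####/####] end (terminal -1, V#4); searched .#../.#.. to 8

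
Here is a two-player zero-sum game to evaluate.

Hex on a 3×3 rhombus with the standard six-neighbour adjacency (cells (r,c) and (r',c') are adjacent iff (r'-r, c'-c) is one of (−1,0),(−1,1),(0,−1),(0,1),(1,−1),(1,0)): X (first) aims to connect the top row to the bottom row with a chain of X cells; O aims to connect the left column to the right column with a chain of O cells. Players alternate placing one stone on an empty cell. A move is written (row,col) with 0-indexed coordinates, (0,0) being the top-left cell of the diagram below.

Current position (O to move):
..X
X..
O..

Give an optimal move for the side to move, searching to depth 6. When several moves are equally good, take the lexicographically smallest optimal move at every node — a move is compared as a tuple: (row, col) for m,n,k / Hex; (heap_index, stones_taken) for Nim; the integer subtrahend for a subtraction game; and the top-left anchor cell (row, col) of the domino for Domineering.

O's best at [..X/X../O..]: (1,2)

ply 1, O at ..X/X../O.. | (0,0)=-1→O.X/X../O..; (0,1)=-1→.OX/X../O..; (1,1)=-1→..X/XO./O..; (1,2)=+1→..X/X.O/O..*; (2,1)=+1→..X/X../OO.; (2,2)=-1→..X/X../O.O
ply 2, X at ..X/X.O/O.. | (0,0)=-1→X.X/X.O/O..*; (0,1)=-1→.XX/X.O/O..; (1,1)=-1→..X/XXO/O..; (2,1)=-1→..X/X.O/OX.; (2,2)=-1→..X/X.O/O.X
ply 3, O at X.X/X.O/O.. | (0,1)=+1→XOX/X.O/O..*; (1,1)=+1→X.X/XOO/O..; (2,1)=+1→X.X/X.O/OO.; (2,2)=+1→X.X/X.O/O.O
ply 4, X at XOX/X.O/O.. | (1,1)=-1→XOX/XXO/O..*; (2,1)=-1→XOX/X.O/OX.; (2,2)=-1→XOX/X.O/O.X
ply 5, O at XOX/XXO/O.. | (2,1)=+1→XOX/XXO/OO.*; (2,2)=-1→XOX/XXO/O.O
ply 6: XOX/XXO/OO. is terminal -1 (X); from ..X/X../O.. depth 6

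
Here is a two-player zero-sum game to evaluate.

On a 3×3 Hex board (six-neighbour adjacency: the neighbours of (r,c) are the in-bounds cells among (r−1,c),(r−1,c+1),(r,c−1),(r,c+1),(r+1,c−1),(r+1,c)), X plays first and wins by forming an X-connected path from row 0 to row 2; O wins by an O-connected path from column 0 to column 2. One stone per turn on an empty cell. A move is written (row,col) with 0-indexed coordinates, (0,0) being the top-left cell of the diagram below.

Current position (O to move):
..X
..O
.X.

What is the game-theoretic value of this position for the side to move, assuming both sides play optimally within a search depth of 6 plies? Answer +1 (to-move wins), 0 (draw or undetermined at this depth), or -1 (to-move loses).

value(..X/..O/.X., O) = +1

ply 1, O at ..X/..O/.X. | (0,0)=-1→O.X/..O/.X.; (0,1)=-1→.OX/..O/.X.; (1,0)=-1→..X/O.O/.X.; (1,1)=+1→..X/.OO/.X.*; (2,0)=-1→..X/..O/OX.; (2,2)=-1→..X/..O/.XO
ply 2, X at ..X/.OO/.X. | (0,0)=-1→X.X/.OO/.X.*; (0,1)=-1→.XX/.OO/.X.; (1,0)=-1→..X/XOO/.X.; (2,0)=-1→..X/.OO/XX.; (2,2)=-1→..X/.OO/.XX
ply 3, O at X.X/.OO/.X. | (0,1)=+1→XOX/.OO/.X.*; (1,0)=+1→X.X/OOO/.X.; (2,0)=+1→X.X/.OO/OX.; (2,2)=+1→X.X/.OO/.XO
ply 4, X at XOX/.OO/.X. | (1,0)=-1→XOX/XOO/.X.*; (2,0)=-1→XOX/.OO/XX.; (2,2)=-1→XOX/.OO/.XX
ply 5, O at XOX/XOO/.X. | (2,0)=+1→XOX/XOO/OX.*; (2,2)=-1→XOX/XOO/.XO
ply 6: XOX/XOO/OX. is terminal -1 (X); from ..X/..O/.X. depth 6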